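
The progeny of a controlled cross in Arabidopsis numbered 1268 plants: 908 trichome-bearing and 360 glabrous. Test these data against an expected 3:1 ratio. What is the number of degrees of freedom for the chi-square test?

A goodness-of-fit test with 2 phenotype classes has df = 2 − 1 = 1.

1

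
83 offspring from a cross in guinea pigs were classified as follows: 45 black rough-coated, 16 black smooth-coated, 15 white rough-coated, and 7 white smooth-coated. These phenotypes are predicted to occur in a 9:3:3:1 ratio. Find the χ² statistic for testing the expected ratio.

0.727

Expected counts for N = 83 under a 9:3:3:1 ratio (total parts = 16):
  black rough-coated: 83 × 9/16 = 46.6875
  black smooth-coated: 83 × 3/16 = 15.5625
  white rough-coated: 83 × 3/16 = 15.5625
  white smooth-coated: 83 × 1/16 = 5.1875
χ² = Σ (O − E)² / E
  black rough-coated: (45 − 46.6875)² / 46.6875 = 0.0610
  black smooth-coated: (16 − 15.5625)² / 15.5625 = 0.0123
  white rough-coated: (15 − 15.5625)² / 15.5625 = 0.0203
  white smooth-coated: (7 − 5.1875)² / 5.1875 = 0.6333
χ² = 0.0610 + 0.0123 + 0.0203 + 0.6333 = 0.7269 ≈ 0.727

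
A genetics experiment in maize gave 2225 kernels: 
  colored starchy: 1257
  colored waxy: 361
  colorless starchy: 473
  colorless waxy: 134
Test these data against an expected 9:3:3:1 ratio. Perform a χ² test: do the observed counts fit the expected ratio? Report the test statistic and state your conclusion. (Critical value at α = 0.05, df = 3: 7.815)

Expected counts for N = 2225 under a 9:3:3:1 ratio (total parts = 16):
  colored starchy: 2225 × 9/16 = 1251.5625
  colored waxy: 2225 × 3/16 = 417.1875
  colorless starchy: 2225 × 3/16 = 417.1875
  colorless waxy: 2225 × 1/16 = 139.0625
χ² = Σ (O − E)² / E
  colored starchy: (1257 − 1251.5625)² / 1251.5625 = 0.0236
  colored waxy: (361 − 417.1875)² / 417.1875 = 7.5674
  colorless starchy: (473 − 417.1875)² / 417.1875 = 7.4668
  colorless waxy: (134 − 139.0625)² / 139.0625 = 0.1843
χ² = 0.0236 + 7.5674 + 7.4668 + 0.1843 = 15.2421 ≈ 15.242
Degrees of freedom = 4 − 1 = 3; critical value at α = 0.05 is 7.815.
Since 15.242 > 7.815, we reject the null hypothesis — the data do not fit the 9:3:3:1 ratio.

15.242; not consistent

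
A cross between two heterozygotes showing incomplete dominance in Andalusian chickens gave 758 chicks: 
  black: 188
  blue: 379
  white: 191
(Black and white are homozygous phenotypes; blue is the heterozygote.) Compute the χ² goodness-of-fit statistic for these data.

With incomplete dominance, a heterozygote × heterozygote cross gives a 1:2:1 phenotypic ratio.
Total ratio parts = 4. Expected numbers out of 758:
  black: 758 × 1/4 = 189.5
  blue: 758 × 2/4 = 379
  white: 758 × 1/4 = 189.5
χ² = Σ (O − E)² / E
  black: (188 − 189.5)² / 189.5 = 0.0119
  blue: (379 − 379)² / 379 = 0.0000
  white: (191 − 189.5)² / 189.5 = 0.0119
χ² = 0.0119 + 0.0000 + 0.0119 = 0.0238 ≈ 0.024

0.024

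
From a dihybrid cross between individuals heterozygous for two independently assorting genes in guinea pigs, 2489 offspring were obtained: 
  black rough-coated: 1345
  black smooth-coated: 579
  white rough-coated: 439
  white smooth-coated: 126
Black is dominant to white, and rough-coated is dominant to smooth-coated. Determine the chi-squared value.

A dihybrid F₂ with independent assortment and complete dominance at both loci gives a 9:3:3:1 phenotypic ratio.
Under the 9:3:3:1 hypothesis (Σ ratio = 16, N = 2489):
  black rough-coated: 2489 × 9/16 = 1400.0625
  black smooth-coated: 2489 × 3/16 = 466.6875
  white rough-coated: 2489 × 3/16 = 466.6875
  white smooth-coated: 2489 × 1/16 = 155.5625
χ² = Σ (O − E)² / E
  black rough-coated: (1345 − 1400.0625)² / 1400.0625 = 2.1655
  black smooth-coated: (579 − 466.6875)² / 466.6875 = 27.0290
  white rough-coated: (439 − 466.6875)² / 466.6875 = 1.6426
  white smooth-coated: (126 − 155.5625)² / 155.5625 = 5.6179
χ² = 2.1655 + 27.0290 + 1.6426 + 5.6179 = 36.455

36.455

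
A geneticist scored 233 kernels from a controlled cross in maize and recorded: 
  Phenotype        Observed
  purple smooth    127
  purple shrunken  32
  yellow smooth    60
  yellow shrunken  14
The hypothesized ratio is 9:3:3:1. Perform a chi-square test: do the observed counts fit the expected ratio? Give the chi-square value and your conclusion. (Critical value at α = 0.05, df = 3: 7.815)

9.365; not consistent

Expected counts for N = 233 under a 9:3:3:1 ratio (total parts = 16):
  purple smooth: 233 × 9/16 = 131.0625
  purple shrunken: 233 × 3/16 = 43.6875
  yellow smooth: 233 × 3/16 = 43.6875
  yellow shrunken: 233 × 1/16 = 14.5625
χ² = Σ (O − E)² / E
  purple smooth: (127 − 131.0625)² / 131.0625 = 0.1259
  purple shrunken: (32 − 43.6875)² / 43.6875 = 3.1267
  yellow smooth: (60 − 43.6875)² / 43.6875 = 6.0909
  yellow shrunken: (14 − 14.5625)² / 14.5625 = 0.0217
χ² = 0.1259 + 3.1267 + 6.0909 + 0.0217 = 9.3652 ≈ 9.365
Degrees of freedom = 4 − 1 = 3; critical value at α = 0.05 is 7.815.
Since 9.365 > 7.815, we reject the null hypothesis — the data do not fit the 9:3:3:1 ratio.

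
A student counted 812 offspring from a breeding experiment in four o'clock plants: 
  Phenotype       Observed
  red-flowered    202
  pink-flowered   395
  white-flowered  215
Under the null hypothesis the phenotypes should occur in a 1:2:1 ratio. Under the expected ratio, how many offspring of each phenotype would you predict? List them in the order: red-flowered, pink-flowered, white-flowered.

203, 406, 203

Expected counts for N = 812 under a 1:2:1 ratio (total parts = 4):
  red-flowered: 812 × 1/4 = 203
  pink-flowered: 812 × 2/4 = 406
  white-flowered: 812 × 1/4 = 203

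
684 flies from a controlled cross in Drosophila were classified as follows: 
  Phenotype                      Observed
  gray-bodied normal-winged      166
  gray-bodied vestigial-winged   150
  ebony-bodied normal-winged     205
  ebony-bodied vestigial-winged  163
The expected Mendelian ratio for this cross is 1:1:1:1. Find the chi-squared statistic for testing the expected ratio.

9.860

The 1:1:1:1 ratio has 4 parts, so with N = 684 the expected counts are:
  gray-bodied normal-winged: 684 × 1/4 = 171
  gray-bodied vestigial-winged: 684 × 1/4 = 171
  ebony-bodied normal-winged: 684 × 1/4 = 171
  ebony-bodied vestigial-winged: 684 × 1/4 = 171
χ² = Σ (O − E)² / E
  gray-bodied normal-winged: (166 − 171)² / 171 = 0.1462
  gray-bodied vestigial-winged: (150 − 171)² / 171 = 2.5789
  ebony-bodied normal-winged: (205 − 171)² / 171 = 6.7602
  ebony-bodied vestigial-winged: (163 − 171)² / 171 = 0.3743
χ² = 0.1462 + 2.5789 + 6.7602 + 0.3743 = 9.8596 ≈ 9.860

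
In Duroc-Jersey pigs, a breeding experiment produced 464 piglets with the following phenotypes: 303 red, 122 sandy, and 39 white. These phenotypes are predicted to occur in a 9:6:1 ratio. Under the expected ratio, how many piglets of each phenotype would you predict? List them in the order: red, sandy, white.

Expected counts for N = 464 under a 9:6:1 ratio (total parts = 16):
  red: 464 × 9/16 = 261
  sandy: 464 × 6/16 = 174
  white: 464 × 1/16 = 29

261, 174, 29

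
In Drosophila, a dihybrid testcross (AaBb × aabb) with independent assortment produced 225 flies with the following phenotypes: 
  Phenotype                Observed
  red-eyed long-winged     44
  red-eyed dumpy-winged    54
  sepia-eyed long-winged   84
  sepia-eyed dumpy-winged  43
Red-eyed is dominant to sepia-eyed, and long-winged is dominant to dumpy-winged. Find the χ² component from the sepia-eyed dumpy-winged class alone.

3.121

A dihybrid testcross with independent assortment gives a 1:1:1:1 ratio.
Under the 1:1:1:1 hypothesis (Σ ratio = 4, N = 225):
  red-eyed long-winged: 225 × 1/4 = 56.25
  red-eyed dumpy-winged: 225 × 1/4 = 56.25
  sepia-eyed long-winged: 225 × 1/4 = 56.25
  sepia-eyed dumpy-winged: 225 × 1/4 = 56.25
Contribution of sepia-eyed dumpy-winged: (43 − 56.25)² / 56.25 = 3.1211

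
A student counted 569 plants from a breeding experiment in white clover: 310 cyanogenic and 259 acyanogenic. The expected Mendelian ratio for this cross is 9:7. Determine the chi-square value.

Expected counts for N = 569 under a 9:7 ratio (total parts = 16):
  cyanogenic: 569 × 9/16 = 320.0625
  acyanogenic: 569 × 7/16 = 248.9375
χ² = Σ (O − E)² / E
  cyanogenic: (310 − 320.0625)² / 320.0625 = 0.3164
  acyanogenic: (259 − 248.9375)² / 248.9375 = 0.4067
χ² = 0.3164 + 0.4067 = 0.7231 ≈ 0.723

0.723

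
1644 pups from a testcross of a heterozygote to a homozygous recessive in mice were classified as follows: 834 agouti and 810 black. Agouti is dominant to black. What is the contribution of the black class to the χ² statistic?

A testcross of a heterozygote (Aa × aa) gives a 1:1 phenotypic ratio.
The 1:1 ratio has 2 parts, so with N = 1644 the expected counts are:
  agouti: 1644 × 1/2 = 822
  black: 1644 × 1/2 = 822
Contribution of black: (810 − 822)² / 822 = 0.1752

0.175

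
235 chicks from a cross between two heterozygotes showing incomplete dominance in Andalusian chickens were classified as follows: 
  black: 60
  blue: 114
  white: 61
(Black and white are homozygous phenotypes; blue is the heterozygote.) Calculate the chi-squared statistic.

With incomplete dominance, a heterozygote × heterozygote cross gives a 1:2:1 phenotypic ratio.
Expected counts for N = 235 under a 1:2:1 ratio (total parts = 4):
  black: 235 × 1/4 = 58.75
  blue: 235 × 2/4 = 117.5
  white: 235 × 1/4 = 58.75
χ² = Σ (O − E)² / E
  black: (60 − 58.75)² / 58.75 = 0.0266
  blue: (114 − 117.5)² / 117.5 = 0.1043
  white: (61 − 58.75)² / 58.75 = 0.0862
χ² = 0.0266 + 0.1043 + 0.0862 = 0.2171 ≈ 0.217

0.217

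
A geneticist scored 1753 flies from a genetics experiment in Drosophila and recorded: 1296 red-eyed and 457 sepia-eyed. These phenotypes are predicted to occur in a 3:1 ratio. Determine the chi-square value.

1.070

Total ratio parts = 4. Expected numbers out of 1753:
  red-eyed: 1753 × 3/4 = 1314.75
  sepia-eyed: 1753 × 1/4 = 438.25
χ² = Σ (O − E)² / E
  red-eyed: (1296 − 1314.75)² / 1314.75 = 0.2674
  sepia-eyed: (457 − 438.25)² / 438.25 = 0.8022
χ² = 0.2674 + 0.8022 = 1.0696 ≈ 1.070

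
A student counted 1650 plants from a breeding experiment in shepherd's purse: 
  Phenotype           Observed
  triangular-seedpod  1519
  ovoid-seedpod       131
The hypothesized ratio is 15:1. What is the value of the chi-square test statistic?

Expected counts for N = 1650 under a 15:1 ratio (total parts = 16):
  triangular-seedpod: 1650 × 15/16 = 1546.875
  ovoid-seedpod: 1650 × 1/16 = 103.125
χ² = Σ (O − E)² / E
  triangular-seedpod: (1519 − 1546.875)² / 1546.875 = 0.5023
  ovoid-seedpod: (131 − 103.125)² / 103.125 = 7.5347
χ² = 0.5023 + 7.5347 = 8.037

8.037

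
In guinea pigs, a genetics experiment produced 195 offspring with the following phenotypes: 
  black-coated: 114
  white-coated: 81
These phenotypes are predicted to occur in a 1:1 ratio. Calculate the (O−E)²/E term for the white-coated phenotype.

Under the 1:1 hypothesis (Σ ratio = 2, N = 195):
  black-coated: 195 × 1/2 = 97.5
  white-coated: 195 × 1/2 = 97.5
Contribution of white-coated: (81 − 97.5)² / 97.5 = 2.7923

2.792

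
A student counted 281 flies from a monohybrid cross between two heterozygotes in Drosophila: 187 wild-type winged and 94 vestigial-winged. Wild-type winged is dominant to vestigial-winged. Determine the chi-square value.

For a monohybrid cross between heterozygotes with complete dominance, the expected phenotypic ratio is 3:1.
The 3:1 ratio has 4 parts, so with N = 281 the expected counts are:
  wild-type winged: 281 × 3/4 = 210.75
  vestigial-winged: 281 × 1/4 = 70.25
χ² = Σ (O − E)² / E
  wild-type winged: (187 − 210.75)² / 210.75 = 2.6765
  vestigial-winged: (94 − 70.25)² / 70.25 = 8.0294
χ² = 2.6765 + 8.0294 = 10.7059 ≈ 10.706

10.706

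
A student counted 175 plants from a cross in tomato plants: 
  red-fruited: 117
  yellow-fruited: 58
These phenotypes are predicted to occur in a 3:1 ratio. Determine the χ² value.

6.189

Total ratio parts = 4. Expected numbers out of 175:
  red-fruited: 175 × 3/4 = 131.25
  yellow-fruited: 175 × 1/4 = 43.75
χ² = Σ (O − E)² / E
  red-fruited: (117 − 131.25)² / 131.25 = 1.5471
  yellow-fruited: (58 − 43.75)² / 43.75 = 4.6414
χ² = 1.5471 + 4.6414 = 6.1885 ≈ 6.189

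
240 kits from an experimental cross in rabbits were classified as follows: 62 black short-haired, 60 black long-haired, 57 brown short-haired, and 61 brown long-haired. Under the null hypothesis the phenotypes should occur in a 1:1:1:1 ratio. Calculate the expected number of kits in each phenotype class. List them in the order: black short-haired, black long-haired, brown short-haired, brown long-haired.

60, 60, 60, 60

The 1:1:1:1 ratio has 4 parts, so with N = 240 the expected counts are:
  black short-haired: 240 × 1/4 = 60
  black long-haired: 240 × 1/4 = 60
  brown short-haired: 240 × 1/4 = 60
  brown long-haired: 240 × 1/4 = 60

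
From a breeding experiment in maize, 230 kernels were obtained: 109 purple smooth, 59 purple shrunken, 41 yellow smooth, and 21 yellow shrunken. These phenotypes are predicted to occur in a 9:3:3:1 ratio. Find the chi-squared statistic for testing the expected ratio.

12.211

Under the 9:3:3:1 hypothesis (Σ ratio = 16, N = 230):
  purple smooth: 230 × 9/16 = 129.375
  purple shrunken: 230 × 3/16 = 43.125
  yellow smooth: 230 × 3/16 = 43.125
  yellow shrunken: 230 × 1/16 = 14.375
χ² = Σ (O − E)² / E
  purple smooth: (109 − 129.375)² / 129.375 = 3.2088
  purple shrunken: (59 − 43.125)² / 43.125 = 5.8438
  yellow smooth: (41 − 43.125)² / 43.125 = 0.1047
  yellow shrunken: (21 − 14.375)² / 14.375 = 3.0533
χ² = 3.2088 + 5.8438 + 0.1047 + 3.0533 = 12.2106 ≈ 12.211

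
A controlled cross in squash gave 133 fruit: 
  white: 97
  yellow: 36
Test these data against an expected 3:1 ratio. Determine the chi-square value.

0.303

The 3:1 ratio has 4 parts, so with N = 133 the expected counts are:
  white: 133 × 3/4 = 99.75
  yellow: 133 × 1/4 = 33.25
χ² = Σ (O − E)² / E
  white: (97 − 99.75)² / 99.75 = 0.0758
  yellow: (36 − 33.25)² / 33.25 = 0.2274
χ² = 0.0758 + 0.2274 = 0.3032 ≈ 0.303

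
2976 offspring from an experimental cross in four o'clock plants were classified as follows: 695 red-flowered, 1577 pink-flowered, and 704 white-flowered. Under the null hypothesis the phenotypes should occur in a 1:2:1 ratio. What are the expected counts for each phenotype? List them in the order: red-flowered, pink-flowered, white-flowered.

Total ratio parts = 4. Expected numbers out of 2976:
  red-flowered: 2976 × 1/4 = 744
  pink-flowered: 2976 × 2/4 = 1488
  white-flowered: 2976 × 1/4 = 744

744, 1488, 744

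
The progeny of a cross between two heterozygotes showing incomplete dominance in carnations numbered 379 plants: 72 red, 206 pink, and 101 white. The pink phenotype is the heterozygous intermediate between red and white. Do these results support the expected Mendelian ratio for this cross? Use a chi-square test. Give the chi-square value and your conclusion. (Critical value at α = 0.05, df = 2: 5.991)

7.311; not consistent

With incomplete dominance, a heterozygote × heterozygote cross gives a 1:2:1 phenotypic ratio.
The 1:2:1 ratio has 4 parts, so with N = 379 the expected counts are:
  red: 379 × 1/4 = 94.75
  pink: 379 × 2/4 = 189.5
  white: 379 × 1/4 = 94.75
χ² = Σ (O − E)² / E
  red: (72 − 94.75)² / 94.75 = 5.4624
  pink: (206 − 189.5)² / 189.5 = 1.4367
  white: (101 − 94.75)² / 94.75 = 0.4123
χ² = 5.4624 + 1.4367 + 0.4123 = 7.3114 ≈ 7.311
Degrees of freedom = 3 − 1 = 2; critical value at α = 0.05 is 5.991.
Since 7.311 > 5.991, we reject the null hypothesis — the data do not fit the 1:2:1 ratio.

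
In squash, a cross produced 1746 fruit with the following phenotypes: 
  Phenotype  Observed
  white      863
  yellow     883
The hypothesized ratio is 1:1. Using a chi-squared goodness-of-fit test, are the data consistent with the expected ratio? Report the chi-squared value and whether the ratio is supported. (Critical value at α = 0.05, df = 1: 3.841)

0.229; consistent

Expected counts for N = 1746 under a 1:1 ratio (total parts = 2):
  white: 1746 × 1/2 = 873
  yellow: 1746 × 1/2 = 873
χ² = Σ (O − E)² / E
  white: (863 − 873)² / 873 = 0.1145
  yellow: (883 − 873)² / 873 = 0.1145
χ² = 0.1145 + 0.1145 = 0.229
Degrees of freedom = 2 − 1 = 1; critical value at α = 0.05 is 3.841.
Since 0.229 < 3.841, we fail to reject the null hypothesis — the data are consistent with the 1:1 ratio.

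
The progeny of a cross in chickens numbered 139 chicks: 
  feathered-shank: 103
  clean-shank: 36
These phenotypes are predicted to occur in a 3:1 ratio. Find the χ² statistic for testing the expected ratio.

0.060

The 3:1 ratio has 4 parts, so with N = 139 the expected counts are:
  feathered-shank: 139 × 3/4 = 104.25
  clean-shank: 139 × 1/4 = 34.75
χ² = Σ (O − E)² / E
  feathered-shank: (103 − 104.25)² / 104.25 = 0.0150
  clean-shank: (36 − 34.75)² / 34.75 = 0.0450
χ² = 0.0150 + 0.0450 = 0.060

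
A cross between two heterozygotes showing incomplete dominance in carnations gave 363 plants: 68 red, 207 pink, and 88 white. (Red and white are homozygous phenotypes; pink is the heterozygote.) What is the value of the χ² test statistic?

With incomplete dominance, a heterozygote × heterozygote cross gives a 1:2:1 phenotypic ratio.
Under the 1:2:1 hypothesis (Σ ratio = 4, N = 363):
  red: 363 × 1/4 = 90.75
  pink: 363 × 2/4 = 181.5
  white: 363 × 1/4 = 90.75
χ² = Σ (O − E)² / E
  red: (68 − 90.75)² / 90.75 = 5.7032
  pink: (207 − 181.5)² / 181.5 = 3.5826
  white: (88 − 90.75)² / 90.75 = 0.0833
χ² = 5.7032 + 3.5826 + 0.0833 = 9.3691 ≈ 9.369

9.369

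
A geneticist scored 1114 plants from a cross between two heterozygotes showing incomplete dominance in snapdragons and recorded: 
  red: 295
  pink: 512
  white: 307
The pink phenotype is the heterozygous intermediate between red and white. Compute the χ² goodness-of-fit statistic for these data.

7.530

With incomplete dominance, a heterozygote × heterozygote cross gives a 1:2:1 phenotypic ratio.
Expected counts for N = 1114 under a 1:2:1 ratio (total parts = 4):
  red: 1114 × 1/4 = 278.5
  pink: 1114 × 2/4 = 557
  white: 1114 × 1/4 = 278.5
χ² = Σ (O − E)² / E
  red: (295 − 278.5)² / 278.5 = 0.9776
  pink: (512 − 557)² / 557 = 3.6355
  white: (307 − 278.5)² / 278.5 = 2.9165
χ² = 0.9776 + 3.6355 + 2.9165 = 7.5296 ≈ 7.530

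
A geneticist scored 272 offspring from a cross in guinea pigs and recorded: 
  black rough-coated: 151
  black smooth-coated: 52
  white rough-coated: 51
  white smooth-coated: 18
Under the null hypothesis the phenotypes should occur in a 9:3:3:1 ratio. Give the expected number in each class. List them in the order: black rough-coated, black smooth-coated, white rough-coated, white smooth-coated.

153, 51, 51, 17

The 9:3:3:1 ratio has 16 parts, so with N = 272 the expected counts are:
  black rough-coated: 272 × 9/16 = 153
  black smooth-coated: 272 × 3/16 = 51
  white rough-coated: 272 × 3/16 = 51
  white smooth-coated: 272 × 1/16 = 17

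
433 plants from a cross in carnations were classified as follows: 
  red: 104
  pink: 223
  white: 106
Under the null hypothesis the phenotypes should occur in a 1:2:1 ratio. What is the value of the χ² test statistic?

0.409

Under the 1:2:1 hypothesis (Σ ratio = 4, N = 433):
  red: 433 × 1/4 = 108.25
  pink: 433 × 2/4 = 216.5
  white: 433 × 1/4 = 108.25
χ² = Σ (O − E)² / E
  red: (104 − 108.25)² / 108.25 = 0.1669
  pink: (223 − 216.5)² / 216.5 = 0.1952
  white: (106 − 108.25)² / 108.25 = 0.0468
χ² = 0.1669 + 0.1952 + 0.0468 = 0.4089 ≈ 0.409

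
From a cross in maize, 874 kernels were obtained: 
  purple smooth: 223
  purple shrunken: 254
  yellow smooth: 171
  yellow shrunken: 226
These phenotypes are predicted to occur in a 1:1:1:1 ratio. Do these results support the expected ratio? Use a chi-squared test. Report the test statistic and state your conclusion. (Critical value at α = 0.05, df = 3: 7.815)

The 1:1:1:1 ratio has 4 parts, so with N = 874 the expected counts are:
  purple smooth: 874 × 1/4 = 218.5
  purple shrunken: 874 × 1/4 = 218.5
  yellow smooth: 874 × 1/4 = 218.5
  yellow shrunken: 874 × 1/4 = 218.5
χ² = Σ (O − E)² / E
  purple smooth: (223 − 218.5)² / 218.5 = 0.0927
  purple shrunken: (254 − 218.5)² / 218.5 = 5.7677
  yellow smooth: (171 − 218.5)² / 218.5 = 10.3261
  yellow shrunken: (226 − 218.5)² / 218.5 = 0.2574
χ² = 0.0927 + 5.7677 + 10.3261 + 0.2574 = 16.4439 ≈ 16.444
Degrees of freedom = 4 − 1 = 3; critical value at α = 0.05 is 7.815.
Since 16.444 > 7.815, we reject the null hypothesis — the data do not fit the 1:1:1:1 ratio.

16.444; not consistent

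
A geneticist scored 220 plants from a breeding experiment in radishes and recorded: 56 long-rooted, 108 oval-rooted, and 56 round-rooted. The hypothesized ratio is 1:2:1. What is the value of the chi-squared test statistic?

Under the 1:2:1 hypothesis (Σ ratio = 4, N = 220):
  long-rooted: 220 × 1/4 = 55
  oval-rooted: 220 × 2/4 = 110
  round-rooted: 220 × 1/4 = 55
χ² = Σ (O − E)² / E
  long-rooted: (56 − 55)² / 55 = 0.0182
  oval-rooted: (108 − 110)² / 110 = 0.0364
  round-rooted: (56 − 55)² / 55 = 0.0182
χ² = 0.0182 + 0.0364 + 0.0182 = 0.0728 ≈ 0.073

0.073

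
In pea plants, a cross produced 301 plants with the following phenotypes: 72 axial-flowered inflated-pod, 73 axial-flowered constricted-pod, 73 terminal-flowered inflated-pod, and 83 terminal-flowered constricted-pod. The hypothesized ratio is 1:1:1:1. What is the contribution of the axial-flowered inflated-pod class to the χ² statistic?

0.140

The 1:1:1:1 ratio has 4 parts, so with N = 301 the expected counts are:
  axial-flowered inflated-pod: 301 × 1/4 = 75.25
  axial-flowered constricted-pod: 301 × 1/4 = 75.25
  terminal-flowered inflated-pod: 301 × 1/4 = 75.25
  terminal-flowered constricted-pod: 301 × 1/4 = 75.25
Contribution of axial-flowered inflated-pod: (72 − 75.25)² / 75.25 = 0.1404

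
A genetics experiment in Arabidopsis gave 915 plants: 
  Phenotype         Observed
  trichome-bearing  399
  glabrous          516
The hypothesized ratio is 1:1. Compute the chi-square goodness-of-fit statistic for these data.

Under the 1:1 hypothesis (Σ ratio = 2, N = 915):
  trichome-bearing: 915 × 1/2 = 457.5
  glabrous: 915 × 1/2 = 457.5
χ² = Σ (O − E)² / E
  trichome-bearing: (399 − 457.5)² / 457.5 = 7.4803
  glabrous: (516 − 457.5)² / 457.5 = 7.4803
χ² = 7.4803 + 7.4803 = 14.9606 ≈ 14.961

14.961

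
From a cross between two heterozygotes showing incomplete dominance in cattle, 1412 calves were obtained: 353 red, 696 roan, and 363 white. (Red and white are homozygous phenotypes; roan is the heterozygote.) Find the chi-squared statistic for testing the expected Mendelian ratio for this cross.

With incomplete dominance, a heterozygote × heterozygote cross gives a 1:2:1 phenotypic ratio.
Under the 1:2:1 hypothesis (Σ ratio = 4, N = 1412):
  red: 1412 × 1/4 = 353
  roan: 1412 × 2/4 = 706
  white: 1412 × 1/4 = 353
χ² = Σ (O − E)² / E
  red: (353 − 353)² / 353 = 0.0000
  roan: (696 − 706)² / 706 = 0.1416
  white: (363 − 353)² / 353 = 0.2833
χ² = 0.0000 + 0.1416 + 0.2833 = 0.4249 ≈ 0.425

0.425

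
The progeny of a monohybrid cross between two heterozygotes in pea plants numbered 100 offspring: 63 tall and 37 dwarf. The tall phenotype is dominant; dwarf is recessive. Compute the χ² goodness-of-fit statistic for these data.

For a monohybrid cross between heterozygotes with complete dominance, the expected phenotypic ratio is 3:1.
Total ratio parts = 4. Expected numbers out of 100:
  tall: 100 × 3/4 = 75
  dwarf: 100 × 1/4 = 25
χ² = Σ (O − E)² / E
  tall: (63 − 75)² / 75 = 1.9200
  dwarf: (37 − 25)² / 25 = 5.7600
χ² = 1.9200 + 5.7600 = 7.680

7.680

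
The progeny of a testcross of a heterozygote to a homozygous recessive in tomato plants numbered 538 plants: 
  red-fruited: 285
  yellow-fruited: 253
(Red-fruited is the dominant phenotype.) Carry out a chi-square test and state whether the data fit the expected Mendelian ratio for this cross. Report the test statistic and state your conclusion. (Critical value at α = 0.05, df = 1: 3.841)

A testcross of a heterozygote (Aa × aa) gives a 1:1 phenotypic ratio.
The 1:1 ratio has 2 parts, so with N = 538 the expected counts are:
  red-fruited: 538 × 1/2 = 269
  yellow-fruited: 538 × 1/2 = 269
χ² = Σ (O − E)² / E
  red-fruited: (285 − 269)² / 269 = 0.9517
  yellow-fruited: (253 − 269)² / 269 = 0.9517
χ² = 0.9517 + 0.9517 = 1.9034 ≈ 1.903
Degrees of freedom = 2 − 1 = 1; critical value at α = 0.05 is 3.841.
Since 1.903 < 3.841, we fail to reject the null hypothesis — the data are consistent with the 1:1 ratio.

1.903; consistent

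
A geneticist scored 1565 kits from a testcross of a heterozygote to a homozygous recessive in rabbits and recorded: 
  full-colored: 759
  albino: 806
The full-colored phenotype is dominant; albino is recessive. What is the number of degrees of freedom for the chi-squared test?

1

A testcross of a heterozygote (Aa × aa) gives a 1:1 phenotypic ratio.
A goodness-of-fit test with 2 phenotype classes has df = 2 − 1 = 1.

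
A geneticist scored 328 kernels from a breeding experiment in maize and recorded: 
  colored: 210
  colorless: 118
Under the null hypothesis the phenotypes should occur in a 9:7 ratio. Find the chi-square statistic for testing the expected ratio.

8.056

Expected counts for N = 328 under a 9:7 ratio (total parts = 16):
  colored: 328 × 9/16 = 184.5
  colorless: 328 × 7/16 = 143.5
χ² = Σ (O − E)² / E
  colored: (210 − 184.5)² / 184.5 = 3.5244
  colorless: (118 − 143.5)² / 143.5 = 4.5314
χ² = 3.5244 + 4.5314 = 8.0558 ≈ 8.056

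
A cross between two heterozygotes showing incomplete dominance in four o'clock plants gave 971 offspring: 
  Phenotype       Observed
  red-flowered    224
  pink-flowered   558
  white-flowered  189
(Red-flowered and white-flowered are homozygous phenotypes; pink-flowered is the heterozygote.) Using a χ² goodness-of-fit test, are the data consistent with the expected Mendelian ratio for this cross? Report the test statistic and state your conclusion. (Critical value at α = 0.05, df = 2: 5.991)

With incomplete dominance, a heterozygote × heterozygote cross gives a 1:2:1 phenotypic ratio.
Expected counts for N = 971 under a 1:2:1 ratio (total parts = 4):
  red-flowered: 971 × 1/4 = 242.75
  pink-flowered: 971 × 2/4 = 485.5
  white-flowered: 971 × 1/4 = 242.75
χ² = Σ (O − E)² / E
  red-flowered: (224 − 242.75)² / 242.75 = 1.4482
  pink-flowered: (558 − 485.5)² / 485.5 = 10.8265
  white-flowered: (189 − 242.75)² / 242.75 = 11.9014
χ² = 1.4482 + 10.8265 + 11.9014 = 24.1761 ≈ 24.176
Degrees of freedom = 3 − 1 = 2; critical value at α = 0.05 is 5.991.
Since 24.176 > 5.991, we reject the null hypothesis — the data do not fit the 1:2:1 ratio.

24.176; not consistent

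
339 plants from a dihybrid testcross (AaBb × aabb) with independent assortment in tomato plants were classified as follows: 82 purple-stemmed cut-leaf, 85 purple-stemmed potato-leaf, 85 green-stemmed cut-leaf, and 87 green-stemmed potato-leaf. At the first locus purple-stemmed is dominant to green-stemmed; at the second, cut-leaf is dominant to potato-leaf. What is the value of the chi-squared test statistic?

A dihybrid testcross with independent assortment gives a 1:1:1:1 ratio.
Expected counts for N = 339 under a 1:1:1:1 ratio (total parts = 4):
  purple-stemmed cut-leaf: 339 × 1/4 = 84.75
  purple-stemmed potato-leaf: 339 × 1/4 = 84.75
  green-stemmed cut-leaf: 339 × 1/4 = 84.75
  green-stemmed potato-leaf: 339 × 1/4 = 84.75
χ² = Σ (O − E)² / E
  purple-stemmed cut-leaf: (82 − 84.75)² / 84.75 = 0.0892
  purple-stemmed potato-leaf: (85 − 84.75)² / 84.75 = 0.0007
  green-stemmed cut-leaf: (85 − 84.75)² / 84.75 = 0.0007
  green-stemmed potato-leaf: (87 − 84.75)² / 84.75 = 0.0597
χ² = 0.0892 + 0.0007 + 0.0007 + 0.0597 = 0.1503 ≈ 0.150

0.150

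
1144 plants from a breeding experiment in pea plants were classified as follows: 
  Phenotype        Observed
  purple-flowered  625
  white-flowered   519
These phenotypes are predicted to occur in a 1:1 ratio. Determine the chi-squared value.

The 1:1 ratio has 2 parts, so with N = 1144 the expected counts are:
  purple-flowered: 1144 × 1/2 = 572
  white-flowered: 1144 × 1/2 = 572
χ² = Σ (O − E)² / E
  purple-flowered: (625 − 572)² / 572 = 4.9108
  white-flowered: (519 − 572)² / 572 = 4.9108
χ² = 4.9108 + 4.9108 = 9.8216 ≈ 9.822

9.822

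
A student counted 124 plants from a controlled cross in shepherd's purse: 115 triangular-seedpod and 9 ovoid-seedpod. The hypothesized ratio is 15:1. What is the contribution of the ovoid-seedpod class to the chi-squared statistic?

Total ratio parts = 16. Expected numbers out of 124:
  triangular-seedpod: 124 × 15/16 = 116.25
  ovoid-seedpod: 124 × 1/16 = 7.75
Contribution of ovoid-seedpod: (9 − 7.75)² / 7.75 = 0.2016

0.202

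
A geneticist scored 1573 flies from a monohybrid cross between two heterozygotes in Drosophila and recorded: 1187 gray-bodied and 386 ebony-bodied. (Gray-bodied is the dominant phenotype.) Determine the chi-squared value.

0.178

For a monohybrid cross between heterozygotes with complete dominance, the expected phenotypic ratio is 3:1.
Expected counts for N = 1573 under a 3:1 ratio (total parts = 4):
  gray-bodied: 1573 × 3/4 = 1179.75
  ebony-bodied: 1573 × 1/4 = 393.25
χ² = Σ (O − E)² / E
  gray-bodied: (1187 − 1179.75)² / 1179.75 = 0.0446
  ebony-bodied: (386 − 393.25)² / 393.25 = 0.1337
χ² = 0.0446 + 0.1337 = 0.1783 ≈ 0.178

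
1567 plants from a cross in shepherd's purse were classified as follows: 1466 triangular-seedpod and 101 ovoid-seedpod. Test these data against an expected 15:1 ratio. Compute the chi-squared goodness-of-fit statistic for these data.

0.102

Expected counts for N = 1567 under a 15:1 ratio (total parts = 16):
  triangular-seedpod: 1567 × 15/16 = 1469.0625
  ovoid-seedpod: 1567 × 1/16 = 97.9375
χ² = Σ (O − E)² / E
  triangular-seedpod: (1466 − 1469.0625)² / 1469.0625 = 0.0064
  ovoid-seedpod: (101 − 97.9375)² / 97.9375 = 0.0958
χ² = 0.0064 + 0.0958 = 0.1022 ≈ 0.102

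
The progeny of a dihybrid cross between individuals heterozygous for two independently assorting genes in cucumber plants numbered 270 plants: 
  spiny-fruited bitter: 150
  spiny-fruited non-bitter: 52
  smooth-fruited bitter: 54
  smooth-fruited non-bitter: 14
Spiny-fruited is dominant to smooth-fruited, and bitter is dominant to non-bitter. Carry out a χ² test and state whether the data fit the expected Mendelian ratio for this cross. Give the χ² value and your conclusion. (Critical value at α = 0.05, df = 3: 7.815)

A dihybrid F₂ with independent assortment and complete dominance at both loci gives a 9:3:3:1 phenotypic ratio.
The 9:3:3:1 ratio has 16 parts, so with N = 270 the expected counts are:
  spiny-fruited bitter: 270 × 9/16 = 151.875
  spiny-fruited non-bitter: 270 × 3/16 = 50.625
  smooth-fruited bitter: 270 × 3/16 = 50.625
  smooth-fruited non-bitter: 270 × 1/16 = 16.875
χ² = Σ (O − E)² / E
  spiny-fruited bitter: (150 − 151.875)² / 151.875 = 0.0231
  spiny-fruited non-bitter: (52 − 50.625)² / 50.625 = 0.0373
  smooth-fruited bitter: (54 − 50.625)² / 50.625 = 0.2250
  smooth-fruited non-bitter: (14 − 16.875)² / 16.875 = 0.4898
χ² = 0.0231 + 0.0373 + 0.2250 + 0.4898 = 0.7752 ≈ 0.775
Degrees of freedom = 4 − 1 = 3; critical value at α = 0.05 is 7.815.
Since 0.775 < 7.815, we fail to reject the null hypothesis — the data are consistent with the 9:3:3:1 ratio.

0.775; consistent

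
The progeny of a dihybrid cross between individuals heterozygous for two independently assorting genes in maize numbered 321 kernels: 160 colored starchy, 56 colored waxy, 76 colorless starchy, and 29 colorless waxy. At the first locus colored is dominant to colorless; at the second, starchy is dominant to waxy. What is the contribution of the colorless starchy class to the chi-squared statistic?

4.154

A dihybrid F₂ with independent assortment and complete dominance at both loci gives a 9:3:3:1 phenotypic ratio.
Under the 9:3:3:1 hypothesis (Σ ratio = 16, N = 321):
  colored starchy: 321 × 9/16 = 180.5625
  colored waxy: 321 × 3/16 = 60.1875
  colorless starchy: 321 × 3/16 = 60.1875
  colorless waxy: 321 × 1/16 = 20.0625
Contribution of colorless starchy: (76 − 60.1875)² / 60.1875 = 4.1543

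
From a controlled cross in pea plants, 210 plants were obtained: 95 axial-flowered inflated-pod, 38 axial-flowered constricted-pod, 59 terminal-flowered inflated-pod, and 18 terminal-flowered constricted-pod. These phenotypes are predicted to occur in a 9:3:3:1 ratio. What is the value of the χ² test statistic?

Total ratio parts = 16. Expected numbers out of 210:
  axial-flowered inflated-pod: 210 × 9/16 = 118.125
  axial-flowered constricted-pod: 210 × 3/16 = 39.375
  terminal-flowered inflated-pod: 210 × 3/16 = 39.375
  terminal-flowered constricted-pod: 210 × 1/16 = 13.125
χ² = Σ (O − E)² / E
  axial-flowered inflated-pod: (95 − 118.125)² / 118.125 = 4.5271
  axial-flowered constricted-pod: (38 − 39.375)² / 39.375 = 0.0480
  terminal-flowered inflated-pod: (59 − 39.375)² / 39.375 = 9.7813
  terminal-flowered constricted-pod: (18 − 13.125)² / 13.125 = 1.8107
χ² = 4.5271 + 0.0480 + 9.7813 + 1.8107 = 16.1671 ≈ 16.167

16.167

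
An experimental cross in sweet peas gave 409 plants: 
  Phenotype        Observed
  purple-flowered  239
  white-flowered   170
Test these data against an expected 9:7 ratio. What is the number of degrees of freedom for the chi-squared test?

1

A goodness-of-fit test with 2 phenotype classes has df = 2 − 1 = 1.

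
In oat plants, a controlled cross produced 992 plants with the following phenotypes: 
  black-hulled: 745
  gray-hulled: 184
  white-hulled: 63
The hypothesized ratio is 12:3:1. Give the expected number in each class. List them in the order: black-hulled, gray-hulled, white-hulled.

Under the 12:3:1 hypothesis (Σ ratio = 16, N = 992):
  black-hulled: 992 × 12/16 = 744
  gray-hulled: 992 × 3/16 = 186
  white-hulled: 992 × 1/16 = 62

744, 186, 62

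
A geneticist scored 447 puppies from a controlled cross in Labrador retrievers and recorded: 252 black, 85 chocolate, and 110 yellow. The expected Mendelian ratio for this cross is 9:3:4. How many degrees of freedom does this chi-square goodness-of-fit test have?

A goodness-of-fit test with 3 phenotype classes has df = 3 − 1 = 2.

2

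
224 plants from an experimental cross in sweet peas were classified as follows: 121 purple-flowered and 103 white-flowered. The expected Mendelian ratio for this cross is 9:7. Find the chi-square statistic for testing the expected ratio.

Under the 9:7 hypothesis (Σ ratio = 16, N = 224):
  purple-flowered: 224 × 9/16 = 126
  white-flowered: 224 × 7/16 = 98
χ² = Σ (O − E)² / E
  purple-flowered: (121 − 126)² / 126 = 0.1984
  white-flowered: (103 − 98)² / 98 = 0.2551
χ² = 0.1984 + 0.2551 = 0.4535 ≈ 0.454

0.454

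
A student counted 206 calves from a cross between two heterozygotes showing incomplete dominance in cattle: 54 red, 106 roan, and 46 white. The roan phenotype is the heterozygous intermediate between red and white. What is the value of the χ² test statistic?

0.796

With incomplete dominance, a heterozygote × heterozygote cross gives a 1:2:1 phenotypic ratio.
Total ratio parts = 4. Expected numbers out of 206:
  red: 206 × 1/4 = 51.5
  roan: 206 × 2/4 = 103
  white: 206 × 1/4 = 51.5
χ² = Σ (O − E)² / E
  red: (54 − 51.5)² / 51.5 = 0.1214
  roan: (106 − 103)² / 103 = 0.0874
  white: (46 − 51.5)² / 51.5 = 0.5874
χ² = 0.1214 + 0.0874 + 0.5874 = 0.7962 ≈ 0.796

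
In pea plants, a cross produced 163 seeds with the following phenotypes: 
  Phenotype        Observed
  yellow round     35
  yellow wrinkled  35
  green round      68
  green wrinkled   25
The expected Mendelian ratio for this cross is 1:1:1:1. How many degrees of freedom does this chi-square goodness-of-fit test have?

3

A goodness-of-fit test with 4 phenotype classes has df = 4 − 1 = 3.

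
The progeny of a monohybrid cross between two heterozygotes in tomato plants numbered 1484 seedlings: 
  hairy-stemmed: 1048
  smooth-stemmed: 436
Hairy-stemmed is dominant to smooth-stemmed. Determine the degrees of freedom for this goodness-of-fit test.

1

For a monohybrid cross between heterozygotes with complete dominance, the expected phenotypic ratio is 3:1.
A goodness-of-fit test with 2 phenotype classes has df = 2 − 1 = 1.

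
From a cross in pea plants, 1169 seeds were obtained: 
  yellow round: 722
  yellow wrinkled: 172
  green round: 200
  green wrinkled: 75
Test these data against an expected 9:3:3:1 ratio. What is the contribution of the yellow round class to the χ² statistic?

Under the 9:3:3:1 hypothesis (Σ ratio = 16, N = 1169):
  yellow round: 1169 × 9/16 = 657.5625
  yellow wrinkled: 1169 × 3/16 = 219.1875
  green round: 1169 × 3/16 = 219.1875
  green wrinkled: 1169 × 1/16 = 73.0625
Contribution of yellow round: (722 − 657.5625)² / 657.5625 = 6.3145

6.315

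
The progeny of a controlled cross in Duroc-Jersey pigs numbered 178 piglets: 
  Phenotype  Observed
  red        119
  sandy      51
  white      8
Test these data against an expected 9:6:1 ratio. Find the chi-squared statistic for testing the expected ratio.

Expected counts for N = 178 under a 9:6:1 ratio (total parts = 16):
  red: 178 × 9/16 = 100.125
  sandy: 178 × 6/16 = 66.75
  white: 178 × 1/16 = 11.125
χ² = Σ (O − E)² / E
  red: (119 − 100.125)² / 100.125 = 3.5582
  sandy: (51 − 66.75)² / 66.75 = 3.7163
  white: (8 − 11.125)² / 11.125 = 0.8778
χ² = 3.5582 + 3.7163 + 0.8778 = 8.1523 ≈ 8.152

8.152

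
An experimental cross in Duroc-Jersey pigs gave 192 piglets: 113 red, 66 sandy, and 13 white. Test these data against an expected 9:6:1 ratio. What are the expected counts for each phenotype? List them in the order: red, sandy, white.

The 9:6:1 ratio has 16 parts, so with N = 192 the expected counts are:
  red: 192 × 9/16 = 108
  sandy: 192 × 6/16 = 72
  white: 192 × 1/16 = 12

108, 72, 12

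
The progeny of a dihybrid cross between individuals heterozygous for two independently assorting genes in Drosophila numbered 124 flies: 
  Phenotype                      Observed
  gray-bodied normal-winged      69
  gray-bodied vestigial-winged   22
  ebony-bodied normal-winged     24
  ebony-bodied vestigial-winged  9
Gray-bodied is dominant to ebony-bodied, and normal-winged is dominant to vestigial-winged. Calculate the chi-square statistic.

A dihybrid F₂ with independent assortment and complete dominance at both loci gives a 9:3:3:1 phenotypic ratio.
The 9:3:3:1 ratio has 16 parts, so with N = 124 the expected counts are:
  gray-bodied normal-winged: 124 × 9/16 = 69.75
  gray-bodied vestigial-winged: 124 × 3/16 = 23.25
  ebony-bodied normal-winged: 124 × 3/16 = 23.25
  ebony-bodied vestigial-winged: 124 × 1/16 = 7.75
χ² = Σ (O − E)² / E
  gray-bodied normal-winged: (69 − 69.75)² / 69.75 = 0.0081
  gray-bodied vestigial-winged: (22 − 23.25)² / 23.25 = 0.0672
  ebony-bodied normal-winged: (24 − 23.25)² / 23.25 = 0.0242
  ebony-bodied vestigial-winged: (9 − 7.75)² / 7.75 = 0.2016
χ² = 0.0081 + 0.0672 + 0.0242 + 0.2016 = 0.3011 ≈ 0.301

0.301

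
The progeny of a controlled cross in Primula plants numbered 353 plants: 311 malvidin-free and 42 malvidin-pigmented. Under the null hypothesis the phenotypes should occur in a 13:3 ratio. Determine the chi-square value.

10.879

Total ratio parts = 16. Expected numbers out of 353:
  malvidin-free: 353 × 13/16 = 286.8125
  malvidin-pigmented: 353 × 3/16 = 66.1875
χ² = Σ (O − E)² / E
  malvidin-free: (311 − 286.8125)² / 286.8125 = 2.0398
  malvidin-pigmented: (42 − 66.1875)² / 66.1875 = 8.8391
χ² = 2.0398 + 8.8391 = 10.8789 ≈ 10.879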